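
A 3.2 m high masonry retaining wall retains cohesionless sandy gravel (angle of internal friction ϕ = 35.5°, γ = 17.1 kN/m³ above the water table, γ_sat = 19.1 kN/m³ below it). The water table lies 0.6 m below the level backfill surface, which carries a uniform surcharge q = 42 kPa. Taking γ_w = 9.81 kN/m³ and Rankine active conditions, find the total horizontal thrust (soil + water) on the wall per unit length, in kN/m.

85.0 kN/m

K_a = tan²(45° − φ/2) = 0.2653.
γ' = 19.1 − 9.81 = 9.290 kN/m³. h₂ = H − d_w = 2.6 m.
σ'_h: at surface K_a·q = 11.14; at WT K_a(q+γd_w) = 13.86; at base K_a(q+γd_w+γ'h₂) = 20.27 kPa.
P₁ = ½(11.14+13.86)×0.6 = 7.501; P₂ = ½(13.86+20.27)×2.6 = 44.37; P_w = ½γ_w h₂² = 33.16.
Total = 7.501+44.37+33.16 = 85.03 kN/m.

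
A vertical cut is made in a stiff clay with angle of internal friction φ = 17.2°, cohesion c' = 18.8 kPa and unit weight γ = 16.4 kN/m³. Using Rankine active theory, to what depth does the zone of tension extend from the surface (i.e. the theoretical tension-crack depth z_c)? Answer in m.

K_a = tan²(45° − 17.2°/2) = 0.5436; √K_a = 0.7373.
The active pressure is zero where K_a γ z = 2c√K_a, so z_c = 2c/(γ√K_a) = 2×18.8/(16.4×0.7373) = 3.110 m.

3.11 m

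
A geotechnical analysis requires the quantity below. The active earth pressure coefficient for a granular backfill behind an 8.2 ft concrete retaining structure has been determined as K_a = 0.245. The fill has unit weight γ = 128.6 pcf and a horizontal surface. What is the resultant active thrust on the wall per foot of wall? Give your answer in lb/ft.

P = ½ K_a γ H² = 0.5 × 0.245 × 128.6 × 8.2² = 1059 lb/ft.

1060 lb/ft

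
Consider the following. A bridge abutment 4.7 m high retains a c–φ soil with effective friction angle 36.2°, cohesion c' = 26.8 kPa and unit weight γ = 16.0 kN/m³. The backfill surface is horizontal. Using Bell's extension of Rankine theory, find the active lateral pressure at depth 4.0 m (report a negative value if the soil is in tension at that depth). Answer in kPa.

-10.7 kPa

K_a = (1 − sin φ)/(1 + sin φ) = 0.2574.
σ_a = K_a γ z − 2c√K_a = 0.2574×16.0×4.0 − 2×26.8×0.5073 = -10.72 kPa.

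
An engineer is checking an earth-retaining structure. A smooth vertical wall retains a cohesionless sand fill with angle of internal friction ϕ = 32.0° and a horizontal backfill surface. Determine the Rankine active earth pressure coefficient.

K_a = (1 − sin φ)/(1 + sin φ) = (1 − sin 32.0°)/(1 + sin 32.0°) = 0.3073.

0.307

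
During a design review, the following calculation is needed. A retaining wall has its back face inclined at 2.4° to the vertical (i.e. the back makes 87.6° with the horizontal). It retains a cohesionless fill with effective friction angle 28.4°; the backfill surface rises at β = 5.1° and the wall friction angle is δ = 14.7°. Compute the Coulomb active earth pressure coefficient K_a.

0.361

K_a = sin²(α+φ) / [sin²α · sin(α−δ) · (1 + √{sin(φ+δ)sin(φ−β) / (sin(α−δ)sin(α+β))})²].
With α = 87.6°, φ = 28.4°, δ = 14.7°, β = 5.1°: K_a = 0.3607.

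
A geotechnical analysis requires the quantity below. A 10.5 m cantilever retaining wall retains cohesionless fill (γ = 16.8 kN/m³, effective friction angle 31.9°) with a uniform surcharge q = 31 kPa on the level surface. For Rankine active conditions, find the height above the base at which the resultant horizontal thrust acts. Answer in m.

K_a = 0.3085.
Triangular part P₁ = ½K_aγH² = 285.7 at H/3 = 3.500 m; rectangular part P₂ = K_a q H = 100.4 at H/2 = 5.250 m.
ȳ = (P₁·3.500 + P₂·5.250)/(P₁+P₂) = 3.955 m.

3.96 m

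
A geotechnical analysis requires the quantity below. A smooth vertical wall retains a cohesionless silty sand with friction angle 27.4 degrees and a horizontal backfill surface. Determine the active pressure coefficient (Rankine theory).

0.370

K_a = (1 − sin φ)/(1 + sin φ) = (1 − sin 27.4°)/(1 + sin 27.4°) = 0.3697.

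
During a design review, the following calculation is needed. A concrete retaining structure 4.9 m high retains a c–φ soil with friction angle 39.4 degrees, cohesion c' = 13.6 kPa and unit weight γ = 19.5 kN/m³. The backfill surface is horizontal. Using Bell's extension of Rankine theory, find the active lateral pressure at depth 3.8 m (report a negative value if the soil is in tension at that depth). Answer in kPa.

K_a = (1 − sin φ)/(1 + sin φ) = 0.2234.
σ_a = K_a γ z − 2c√K_a = 0.2234×19.5×3.8 − 2×13.6×0.4727 = 3.700 kPa.

3.70 kPa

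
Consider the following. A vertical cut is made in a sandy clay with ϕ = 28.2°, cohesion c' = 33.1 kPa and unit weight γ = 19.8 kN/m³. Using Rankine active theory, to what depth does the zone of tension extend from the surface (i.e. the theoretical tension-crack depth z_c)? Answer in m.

5.59 m

K_a = tan²(45° − 28.2°/2) = 0.3582; √K_a = 0.5985.
The active pressure is zero where K_a γ z = 2c√K_a, so z_c = 2c/(γ√K_a) = 2×33.1/(19.8×0.5985) = 5.586 m.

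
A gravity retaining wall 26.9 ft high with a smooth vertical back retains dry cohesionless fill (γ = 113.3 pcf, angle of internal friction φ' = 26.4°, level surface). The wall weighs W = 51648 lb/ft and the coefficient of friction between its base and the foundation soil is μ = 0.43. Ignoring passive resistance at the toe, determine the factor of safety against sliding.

K_a = tan²(45° − 26.4°/2) = 0.3844.
P_a = ½K_aγH² = 0.5×0.3844×113.3×26.9² = 15760 lb/ft, acting at H/3 = 8.967 ft above the base.
FS_sliding = μW / P_a = 0.43×51648 / 15760 = 1.409.

1.41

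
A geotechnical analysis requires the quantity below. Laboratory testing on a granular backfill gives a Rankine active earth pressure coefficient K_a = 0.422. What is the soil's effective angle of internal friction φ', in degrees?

K_a = tan²(45° − φ/2) ⇒ 45° − φ/2 = arctan(√0.422) = 33.01°.
φ = 2(45° − 33.01°) = 23.98°.

24.0°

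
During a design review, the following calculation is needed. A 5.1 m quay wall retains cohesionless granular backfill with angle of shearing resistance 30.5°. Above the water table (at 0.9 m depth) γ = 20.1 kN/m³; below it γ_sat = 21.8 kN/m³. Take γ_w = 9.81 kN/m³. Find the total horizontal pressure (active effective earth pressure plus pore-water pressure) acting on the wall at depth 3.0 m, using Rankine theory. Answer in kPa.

K_a = (1 − sin φ)/(1 + sin φ) = 0.3267.
γ' = 21.8 − 9.81 = 11.99 kN/m³.
Effective vertical stress at 3.0 m: σ'_v = 20.1×0.9 + 11.99×2.10 = 43.27 kPa.
σ'_h = K_a σ'_v = 0.3267 × 43.27 = 14.13 kPa; u = γ_w × 2.10 = 20.60 kPa.
Total σ_h = 14.13 + 20.60 = 34.74 kPa.

34.7 kPa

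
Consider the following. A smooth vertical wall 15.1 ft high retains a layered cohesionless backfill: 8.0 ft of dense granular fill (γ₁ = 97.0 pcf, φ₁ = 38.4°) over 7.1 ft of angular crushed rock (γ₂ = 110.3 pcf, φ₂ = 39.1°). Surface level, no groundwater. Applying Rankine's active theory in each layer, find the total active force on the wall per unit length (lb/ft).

K_a1 = tan²(45°−38.4°/2) = 0.2337; K_a2 = tan²(45°−39.1°/2) = 0.2265.
Layer 1: σ at base = K_a1 γ₁ h₁ = 181.3 psf; P₁ = ½×181.3×8.0 = 725.4.
Layer 2: σ_v at top = γ₁h₁ = 776.0; σ_h top = K_a2×776.0 = 175.8; σ_h base = K_a2×(776.0+110.3×7.1) = 353.1.
P₂ = ½(175.8+353.1)×7.1 = 1877. Total P_a = 725.4+1877 = 2603 lb/ft.

2600 lb/ft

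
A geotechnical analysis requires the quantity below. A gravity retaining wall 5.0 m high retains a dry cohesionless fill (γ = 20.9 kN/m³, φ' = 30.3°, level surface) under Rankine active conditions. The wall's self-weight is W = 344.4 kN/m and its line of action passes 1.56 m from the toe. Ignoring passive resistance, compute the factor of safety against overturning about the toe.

K_a = tan²(45° − 30.3°/2) = 0.3293.
P_a = ½K_aγH² = 0.5×0.3293×20.9×5.0² = 86.04 kN/m, acting at H/3 = 1.667 m above the base.
Overturning moment M_o = P_a × H/3 = 86.04 × 1.667 = 143.4.
Resisting moment M_r = W × 1.56 = 344.4 × 1.56 = 537.3.
FS_overturning = M_r/M_o = 537.3/143.4 = 3.747.

3.75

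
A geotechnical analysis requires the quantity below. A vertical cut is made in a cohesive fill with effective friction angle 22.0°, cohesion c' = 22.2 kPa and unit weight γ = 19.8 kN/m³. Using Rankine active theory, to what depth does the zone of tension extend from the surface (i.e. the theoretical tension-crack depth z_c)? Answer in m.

K_a = tan²(45° − 22.0°/2) = 0.4550; √K_a = 0.6745.
The active pressure is zero where K_a γ z = 2c√K_a, so z_c = 2c/(γ√K_a) = 2×22.2/(19.8×0.6745) = 3.325 m.

3.32 m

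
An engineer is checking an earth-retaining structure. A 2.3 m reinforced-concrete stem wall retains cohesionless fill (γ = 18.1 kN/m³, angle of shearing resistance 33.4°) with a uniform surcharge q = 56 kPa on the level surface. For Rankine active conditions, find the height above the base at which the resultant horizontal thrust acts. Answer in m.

1.05 m

K_a = 0.2899.
Triangular part P₁ = ½K_aγH² = 13.88 at H/3 = 0.7667 m; rectangular part P₂ = K_a q H = 37.34 at H/2 = 1.150 m.
ȳ = (P₁·0.7667 + P₂·1.150)/(P₁+P₂) = 1.046 m.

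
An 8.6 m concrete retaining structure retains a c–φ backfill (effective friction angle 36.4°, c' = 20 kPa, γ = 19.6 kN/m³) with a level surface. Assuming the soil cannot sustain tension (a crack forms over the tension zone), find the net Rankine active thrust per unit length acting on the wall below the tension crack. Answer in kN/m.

52.0 kN/m

K_a = 0.2552; √K_a = 0.5051.
Tension-crack depth z_c = 2c/(γ√K_a) = 2×20/(19.6×0.5051) = 4.040 m.
σ_a at base = K_a γ H − 2c√K_a = 0.2552×19.6×8.6 − 2×20×0.5051 = 22.80 kPa.
P_a = ½ × 22.80 × (H − z_c) = 0.5×22.80×4.560 = 51.99 kN/m.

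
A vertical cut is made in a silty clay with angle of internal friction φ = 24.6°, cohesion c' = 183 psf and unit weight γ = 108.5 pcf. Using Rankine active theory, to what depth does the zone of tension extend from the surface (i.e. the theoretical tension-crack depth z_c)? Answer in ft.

K_a = tan²(45° − 24.6°/2) = 0.4121; √K_a = 0.6420.
The active pressure is zero where K_a γ z = 2c√K_a, so z_c = 2c/(γ√K_a) = 2×183/(108.5×0.6420) = 5.254 ft.

5.25 ft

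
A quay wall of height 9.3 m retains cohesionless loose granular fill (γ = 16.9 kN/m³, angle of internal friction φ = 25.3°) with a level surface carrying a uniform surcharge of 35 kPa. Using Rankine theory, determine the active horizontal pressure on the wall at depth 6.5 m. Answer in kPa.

58.1 kPa

K_a = (1 − sin φ)/(1 + sin φ) = 0.4012.
σ_v = γz + q = 16.9 × 6.5 + 35 = 144.8 kPa.
σ_h = K_a σ_v = 0.4012 × 144.8 = 58.11 kPa.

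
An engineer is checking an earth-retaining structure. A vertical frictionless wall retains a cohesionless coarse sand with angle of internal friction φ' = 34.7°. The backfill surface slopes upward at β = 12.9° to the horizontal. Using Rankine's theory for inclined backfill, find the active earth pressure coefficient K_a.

K_a = cos β · (cos β − √(cos²β − cos²φ)) / (cos β + √(cos²β − cos²φ)).
cos β = 0.9748, cos φ = 0.8221, √(cos²β − cos²φ) = 0.5237.
K_a = 0.9748 × (0.9748 − 0.5237)/(0.9748 + 0.5237) = 0.2934.

0.293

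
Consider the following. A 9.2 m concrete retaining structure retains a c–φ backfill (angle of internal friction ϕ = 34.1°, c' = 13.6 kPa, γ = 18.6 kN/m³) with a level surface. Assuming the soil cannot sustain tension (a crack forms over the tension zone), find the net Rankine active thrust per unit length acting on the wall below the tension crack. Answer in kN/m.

K_a = 0.2815; √K_a = 0.5306.
Tension-crack depth z_c = 2c/(γ√K_a) = 2×13.6/(18.6×0.5306) = 2.756 m.
σ_a at base = K_a γ H − 2c√K_a = 0.2815×18.6×9.2 − 2×13.6×0.5306 = 33.74 kPa.
P_a = ½ × 33.74 × (H − z_c) = 0.5×33.74×6.444 = 108.7 kN/m.

109 kN/m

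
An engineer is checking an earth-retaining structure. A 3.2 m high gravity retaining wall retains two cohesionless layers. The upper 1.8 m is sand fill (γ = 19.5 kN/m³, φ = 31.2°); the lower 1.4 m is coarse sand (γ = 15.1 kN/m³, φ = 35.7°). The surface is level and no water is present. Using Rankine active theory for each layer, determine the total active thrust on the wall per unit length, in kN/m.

26.8 kN/m

K_a1 = tan²(45°−31.2°/2) = 0.3175; K_a2 = tan²(45°−35.7°/2) = 0.2630.
Layer 1: σ at base = K_a1 γ₁ h₁ = 11.14 kPa; P₁ = ½×11.14×1.8 = 10.03.
Layer 2: σ_v at top = γ₁h₁ = 35.10; σ_h top = K_a2×35.10 = 9.231; σ_h base = K_a2×(35.10+15.1×1.4) = 14.79.
P₂ = ½(9.231+14.79)×1.4 = 16.82. Total P_a = 10.03+16.82 = 26.85 kN/m.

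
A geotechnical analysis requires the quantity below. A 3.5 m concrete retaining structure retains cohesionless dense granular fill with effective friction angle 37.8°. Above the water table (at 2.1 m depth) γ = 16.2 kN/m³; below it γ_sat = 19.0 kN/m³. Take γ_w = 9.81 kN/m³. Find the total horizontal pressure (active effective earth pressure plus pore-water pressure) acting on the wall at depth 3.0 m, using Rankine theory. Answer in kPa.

19.0 kPa

K_a = (1 − sin φ)/(1 + sin φ) = 0.2400.
γ' = 19.0 − 9.81 = 9.190 kN/m³.
Effective vertical stress at 3.0 m: σ'_v = 16.2×2.1 + 9.190×0.900 = 42.29 kPa.
σ'_h = K_a σ'_v = 0.2400 × 42.29 = 10.15 kPa; u = γ_w × 0.900 = 8.829 kPa.
Total σ_h = 10.15 + 8.829 = 18.98 kPa.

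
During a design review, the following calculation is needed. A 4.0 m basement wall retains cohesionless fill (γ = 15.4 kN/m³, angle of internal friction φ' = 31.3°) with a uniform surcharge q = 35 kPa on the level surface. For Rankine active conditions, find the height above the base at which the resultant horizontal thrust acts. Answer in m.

1.69 m

K_a = 0.3162.
Triangular part P₁ = ½K_aγH² = 38.96 at H/3 = 1.333 m; rectangular part P₂ = K_a q H = 44.27 at H/2 = 2.000 m.
ȳ = (P₁·1.333 + P₂·2.000)/(P₁+P₂) = 1.688 m.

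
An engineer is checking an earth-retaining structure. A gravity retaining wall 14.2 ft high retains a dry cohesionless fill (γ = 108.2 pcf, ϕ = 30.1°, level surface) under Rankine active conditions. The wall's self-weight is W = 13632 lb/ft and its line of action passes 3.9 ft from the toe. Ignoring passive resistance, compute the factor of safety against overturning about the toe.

K_a = tan²(45° − 30.1°/2) = 0.3320.
P_a = ½K_aγH² = 0.5×0.3320×108.2×14.2² = 3622 lb/ft, acting at H/3 = 4.733 ft above the base.
Overturning moment M_o = P_a × H/3 = 3622 × 4.733 = 17140.
Resisting moment M_r = W × 3.9 = 13632 × 3.9 = 53160.
FS_overturning = M_r/M_o = 53160/17140 = 3.101.

3.10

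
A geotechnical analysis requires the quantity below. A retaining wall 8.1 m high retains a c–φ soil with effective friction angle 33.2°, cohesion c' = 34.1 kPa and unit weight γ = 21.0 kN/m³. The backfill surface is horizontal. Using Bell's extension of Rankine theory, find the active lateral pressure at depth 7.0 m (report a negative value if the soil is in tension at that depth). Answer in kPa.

6.10 kPa

K_a = (1 − sin φ)/(1 + sin φ) = 0.2924.
σ_a = K_a γ z − 2c√K_a = 0.2924×21.0×7.0 − 2×34.1×0.5407 = 6.100 kPa.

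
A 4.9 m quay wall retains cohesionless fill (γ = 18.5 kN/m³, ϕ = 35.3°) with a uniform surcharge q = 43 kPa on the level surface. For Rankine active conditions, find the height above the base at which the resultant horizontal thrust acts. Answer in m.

2.03 m

K_a = 0.2675.
Triangular part P₁ = ½K_aγH² = 59.42 at H/3 = 1.633 m; rectangular part P₂ = K_a q H = 56.37 at H/2 = 2.450 m.
ȳ = (P₁·1.633 + P₂·2.450)/(P₁+P₂) = 2.031 m.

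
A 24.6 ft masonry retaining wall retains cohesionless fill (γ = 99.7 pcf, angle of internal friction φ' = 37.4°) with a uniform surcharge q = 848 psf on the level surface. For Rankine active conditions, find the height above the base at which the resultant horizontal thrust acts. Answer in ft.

9.88 ft

K_a = 0.2443.
Triangular part P₁ = ½K_aγH² = 7369 at H/3 = 8.200 ft; rectangular part P₂ = K_a q H = 5096 at H/2 = 12.30 ft.
ȳ = (P₁·8.200 + P₂·12.30)/(P₁+P₂) = 9.876 ft.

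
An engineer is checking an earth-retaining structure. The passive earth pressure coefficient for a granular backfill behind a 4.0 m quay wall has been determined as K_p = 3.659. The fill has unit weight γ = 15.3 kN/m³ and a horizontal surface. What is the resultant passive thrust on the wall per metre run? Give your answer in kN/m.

P = ½ K_p γ H² = 0.5 × 3.659 × 15.3 × 4.0² = 447.9 kN/m.

448 kN/m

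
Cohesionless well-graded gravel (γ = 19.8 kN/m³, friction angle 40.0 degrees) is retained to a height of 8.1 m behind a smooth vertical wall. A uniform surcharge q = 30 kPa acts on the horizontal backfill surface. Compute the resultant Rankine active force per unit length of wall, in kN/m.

K_a = tan²(45° − φ/2) = 0.2174.
Soil triangle: ½ K_a γ H² = 0.5×0.2174×19.8×8.1² = 141.2 kN/m.
Surcharge rectangle: K_a q H = 0.2174×30×8.1 = 52.84 kN/m.
Total = 141.2 + 52.84 = 194.1 kN/m.

194 kN/m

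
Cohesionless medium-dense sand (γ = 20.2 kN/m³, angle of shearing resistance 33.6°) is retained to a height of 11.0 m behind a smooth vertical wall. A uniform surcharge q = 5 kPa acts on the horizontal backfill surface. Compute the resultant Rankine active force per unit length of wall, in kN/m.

367 kN/m

K_a = tan²(45° − φ/2) = 0.2875.
Soil triangle: ½ K_a γ H² = 0.5×0.2875×20.2×11.0² = 351.4 kN/m.
Surcharge rectangle: K_a q H = 0.2875×5×11.0 = 15.81 kN/m.
Total = 351.4 + 15.81 = 367.2 kN/m.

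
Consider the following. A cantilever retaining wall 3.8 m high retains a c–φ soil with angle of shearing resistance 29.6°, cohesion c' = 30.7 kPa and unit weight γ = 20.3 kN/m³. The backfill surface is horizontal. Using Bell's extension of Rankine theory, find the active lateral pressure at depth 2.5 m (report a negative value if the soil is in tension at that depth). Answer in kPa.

K_a = (1 − sin φ)/(1 + sin φ) = 0.3387.
σ_a = K_a γ z − 2c√K_a = 0.3387×20.3×2.5 − 2×30.7×0.5820 = -18.54 kPa.

-18.5 kPa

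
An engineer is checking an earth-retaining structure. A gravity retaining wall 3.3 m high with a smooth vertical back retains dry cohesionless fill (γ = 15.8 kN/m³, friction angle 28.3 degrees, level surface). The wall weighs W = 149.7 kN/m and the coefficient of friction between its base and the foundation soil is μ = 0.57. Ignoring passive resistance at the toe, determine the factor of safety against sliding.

K_a = tan²(45° − 28.3°/2) = 0.3568.
P_a = ½K_aγH² = 0.5×0.3568×15.8×3.3² = 30.69 kN/m, acting at H/3 = 1.100 m above the base.
FS_sliding = μW / P_a = 0.57×149.7 / 30.69 = 2.780.

2.78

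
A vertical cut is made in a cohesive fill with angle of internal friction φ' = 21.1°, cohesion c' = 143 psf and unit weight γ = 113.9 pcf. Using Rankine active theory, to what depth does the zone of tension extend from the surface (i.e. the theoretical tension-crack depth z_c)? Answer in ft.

K_a = tan²(45° − 21.1°/2) = 0.4706; √K_a = 0.6860.
The active pressure is zero where K_a γ z = 2c√K_a, so z_c = 2c/(γ√K_a) = 2×143/(113.9×0.6860) = 3.660 ft.

3.66 ft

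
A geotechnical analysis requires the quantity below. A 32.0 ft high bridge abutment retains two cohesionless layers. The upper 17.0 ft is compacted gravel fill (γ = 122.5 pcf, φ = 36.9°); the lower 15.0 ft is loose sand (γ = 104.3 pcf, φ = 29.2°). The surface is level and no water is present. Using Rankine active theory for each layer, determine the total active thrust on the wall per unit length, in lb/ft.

K_a1 = tan²(45°−36.9°/2) = 0.2497; K_a2 = tan²(45°−29.2°/2) = 0.3442.
Layer 1: σ at base = K_a1 γ₁ h₁ = 519.9 psf; P₁ = ½×519.9×17.0 = 4420.
Layer 2: σ_v at top = γ₁h₁ = 2082; σ_h top = K_a2×2082 = 716.8; σ_h base = K_a2×(2082+104.3×15.0) = 1255.
P₂ = ½(716.8+1255)×15.0 = 14790. Total P_a = 4420+14790 = 19210 lb/ft.

19200 lb/ft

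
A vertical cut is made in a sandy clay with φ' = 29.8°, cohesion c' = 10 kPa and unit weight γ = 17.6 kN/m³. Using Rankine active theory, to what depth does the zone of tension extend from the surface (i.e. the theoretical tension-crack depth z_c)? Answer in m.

1.96 m

K_a = tan²(45° − 29.8°/2) = 0.3360; √K_a = 0.5797.
The active pressure is zero where K_a γ z = 2c√K_a, so z_c = 2c/(γ√K_a) = 2×10/(17.6×0.5797) = 1.960 m.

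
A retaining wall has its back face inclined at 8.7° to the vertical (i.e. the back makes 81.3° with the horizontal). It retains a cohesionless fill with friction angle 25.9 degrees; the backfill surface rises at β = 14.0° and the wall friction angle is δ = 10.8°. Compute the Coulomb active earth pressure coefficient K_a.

K_a = sin²(α+φ) / [sin²α · sin(α−δ) · (1 + √{sin(φ+δ)sin(φ−β) / (sin(α−δ)sin(α+β))})²].
With α = 81.3°, φ = 25.9°, δ = 10.8°, β = 14.0°: K_a = 0.5338.

0.534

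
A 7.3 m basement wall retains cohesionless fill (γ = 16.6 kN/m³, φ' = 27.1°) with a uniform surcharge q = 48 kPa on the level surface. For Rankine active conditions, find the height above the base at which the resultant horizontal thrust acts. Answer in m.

2.97 m

K_a = 0.3741.
Triangular part P₁ = ½K_aγH² = 165.4 at H/3 = 2.433 m; rectangular part P₂ = K_a q H = 131.1 at H/2 = 3.650 m.
ȳ = (P₁·2.433 + P₂·3.650)/(P₁+P₂) = 2.971 m.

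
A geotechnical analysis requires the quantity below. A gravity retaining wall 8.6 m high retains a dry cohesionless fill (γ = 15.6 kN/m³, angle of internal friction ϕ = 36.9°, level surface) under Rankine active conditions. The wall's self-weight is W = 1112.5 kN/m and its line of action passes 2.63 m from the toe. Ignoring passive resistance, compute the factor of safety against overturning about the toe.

K_a = tan²(45° − 36.9°/2) = 0.2497.
P_a = ½K_aγH² = 0.5×0.2497×15.6×8.6² = 144.0 kN/m, acting at H/3 = 2.867 m above the base.
Overturning moment M_o = P_a × H/3 = 144.0 × 2.867 = 412.9.
Resisting moment M_r = W × 2.63 = 1112.5 × 2.63 = 2926.
FS_overturning = M_r/M_o = 2926/412.9 = 7.086.

7.09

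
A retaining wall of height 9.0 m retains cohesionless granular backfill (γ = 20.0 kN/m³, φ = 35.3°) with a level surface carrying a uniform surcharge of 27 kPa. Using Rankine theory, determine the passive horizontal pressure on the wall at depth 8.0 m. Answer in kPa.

K_p = (1 + sin φ)/(1 − sin φ) = 3.738.
σ_v = γz + q = 20.0 × 8.0 + 27 = 187.0 kPa.
σ_h = K_p σ_v = 3.738 × 187.0 = 699.0 kPa.

699 kPa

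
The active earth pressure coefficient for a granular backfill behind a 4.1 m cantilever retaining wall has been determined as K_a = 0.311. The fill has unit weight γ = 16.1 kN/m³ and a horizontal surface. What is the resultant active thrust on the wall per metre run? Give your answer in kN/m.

P = ½ K_a γ H² = 0.5 × 0.311 × 16.1 × 4.1² = 42.08 kN/m.

42.1 kN/m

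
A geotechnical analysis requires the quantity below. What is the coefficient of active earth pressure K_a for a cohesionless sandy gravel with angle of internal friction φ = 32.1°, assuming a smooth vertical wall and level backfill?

0.306

K_a = tan²(45° − φ/2) = tan²(28.95°) = 0.3060.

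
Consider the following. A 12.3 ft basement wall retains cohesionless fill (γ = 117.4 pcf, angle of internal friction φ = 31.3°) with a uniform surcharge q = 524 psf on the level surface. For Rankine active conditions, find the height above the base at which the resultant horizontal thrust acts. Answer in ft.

4.96 ft

K_a = 0.3162.
Triangular part P₁ = ½K_aγH² = 2808 at H/3 = 4.100 ft; rectangular part P₂ = K_a q H = 2038 at H/2 = 6.150 ft.
ȳ = (P₁·4.100 + P₂·6.150)/(P₁+P₂) = 4.962 ft.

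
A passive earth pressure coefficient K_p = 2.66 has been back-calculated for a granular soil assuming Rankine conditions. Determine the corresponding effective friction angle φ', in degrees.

K_p = (1+sin φ)/(1−sin φ) ⇒ sin φ = (K_p − 1)/(K_p + 1) = 0.4536.
φ = arcsin(0.4536) = 26.97°.

27.0°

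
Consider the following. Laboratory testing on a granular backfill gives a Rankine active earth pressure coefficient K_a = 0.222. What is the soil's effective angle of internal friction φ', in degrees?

39.5°

K_a = tan²(45° − φ/2) ⇒ 45° − φ/2 = arctan(√0.222) = 25.23°.
φ = 2(45° − 25.23°) = 39.54°.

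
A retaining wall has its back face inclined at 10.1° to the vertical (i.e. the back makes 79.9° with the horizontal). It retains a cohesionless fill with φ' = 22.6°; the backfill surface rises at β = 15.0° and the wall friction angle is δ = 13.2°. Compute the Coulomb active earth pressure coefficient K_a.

K_a = sin²(α+φ) / [sin²α · sin(α−δ) · (1 + √{sin(φ+δ)sin(φ−β) / (sin(α−δ)sin(α+β))})²].
With α = 79.9°, φ = 22.6°, δ = 13.2°, β = 15.0°: K_a = 0.6427.

0.643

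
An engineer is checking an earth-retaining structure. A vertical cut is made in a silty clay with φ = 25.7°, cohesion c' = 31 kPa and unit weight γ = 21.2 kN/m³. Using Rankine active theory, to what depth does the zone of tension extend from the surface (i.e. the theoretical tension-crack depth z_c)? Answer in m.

K_a = tan²(45° − 25.7°/2) = 0.3950; √K_a = 0.6285.
The active pressure is zero where K_a γ z = 2c√K_a, so z_c = 2c/(γ√K_a) = 2×31/(21.2×0.6285) = 4.653 m.

4.65 m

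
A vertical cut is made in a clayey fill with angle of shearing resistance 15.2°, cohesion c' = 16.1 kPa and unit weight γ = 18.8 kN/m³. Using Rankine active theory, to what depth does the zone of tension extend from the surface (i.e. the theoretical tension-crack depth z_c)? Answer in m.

K_a = tan²(45° − 15.2°/2) = 0.5845; √K_a = 0.7646.
The active pressure is zero where K_a γ z = 2c√K_a, so z_c = 2c/(γ√K_a) = 2×16.1/(18.8×0.7646) = 2.240 m.

2.24 m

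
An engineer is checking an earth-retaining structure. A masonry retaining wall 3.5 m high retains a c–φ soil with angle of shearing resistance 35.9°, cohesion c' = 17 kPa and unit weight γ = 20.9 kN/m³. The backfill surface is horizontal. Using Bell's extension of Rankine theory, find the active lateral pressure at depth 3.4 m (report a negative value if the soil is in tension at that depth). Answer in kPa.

1.17 kPa

K_a = (1 − sin φ)/(1 + sin φ) = 0.2607.
σ_a = K_a γ z − 2c√K_a = 0.2607×20.9×3.4 − 2×17×0.5106 = 1.167 kPa.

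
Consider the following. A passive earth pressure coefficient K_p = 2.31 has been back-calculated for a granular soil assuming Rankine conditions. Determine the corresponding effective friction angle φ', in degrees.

23.3°

K_p = (1+sin φ)/(1−sin φ) ⇒ sin φ = (K_p − 1)/(K_p + 1) = 0.3958.
φ = arcsin(0.3958) = 23.31°.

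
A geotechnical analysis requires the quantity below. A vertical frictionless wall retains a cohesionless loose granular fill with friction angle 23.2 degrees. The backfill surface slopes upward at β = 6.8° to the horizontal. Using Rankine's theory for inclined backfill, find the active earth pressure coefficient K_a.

0.448

K_a = cos β · (cos β − √(cos²β − cos²φ)) / (cos β + √(cos²β − cos²φ)).
cos β = 0.9930, cos φ = 0.9191, √(cos²β − cos²φ) = 0.3757.
K_a = 0.9930 × (0.9930 − 0.3757)/(0.9930 + 0.3757) = 0.4478.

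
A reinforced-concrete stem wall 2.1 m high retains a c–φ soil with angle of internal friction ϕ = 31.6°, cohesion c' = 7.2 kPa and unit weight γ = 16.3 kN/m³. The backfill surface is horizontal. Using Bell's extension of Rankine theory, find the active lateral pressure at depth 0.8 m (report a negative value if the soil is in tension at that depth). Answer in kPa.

-3.97 kPa

K_a = (1 − sin φ)/(1 + sin φ) = 0.3123.
σ_a = K_a γ z − 2c√K_a = 0.3123×16.3×0.8 − 2×7.2×0.5589 = -3.975 kPa.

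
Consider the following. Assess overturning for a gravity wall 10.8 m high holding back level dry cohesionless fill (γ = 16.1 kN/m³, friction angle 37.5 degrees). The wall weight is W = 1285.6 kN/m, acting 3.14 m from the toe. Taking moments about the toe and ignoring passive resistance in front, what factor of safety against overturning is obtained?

K_a = tan²(45° − 37.5°/2) = 0.2432.
P_a = ½K_aγH² = 0.5×0.2432×16.1×10.8² = 228.3 kN/m, acting at H/3 = 3.600 m above the base.
Overturning moment M_o = P_a × H/3 = 228.3 × 3.600 = 822.0.
Resisting moment M_r = W × 3.14 = 1285.6 × 3.14 = 4037.
FS_overturning = M_r/M_o = 4037/822.0 = 4.911.

4.91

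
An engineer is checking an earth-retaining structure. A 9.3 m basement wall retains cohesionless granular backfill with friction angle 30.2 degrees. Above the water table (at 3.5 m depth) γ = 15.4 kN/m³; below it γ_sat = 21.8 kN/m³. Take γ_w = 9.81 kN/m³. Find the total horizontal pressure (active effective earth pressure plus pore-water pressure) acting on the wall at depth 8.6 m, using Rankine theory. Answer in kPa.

88.1 kPa

K_a = (1 − sin φ)/(1 + sin φ) = 0.3307.
γ' = 21.8 − 9.81 = 11.99 kN/m³.
Effective vertical stress at 8.6 m: σ'_v = 15.4×3.5 + 11.99×5.10 = 115.0 kPa.
σ'_h = K_a σ'_v = 0.3307 × 115.0 = 38.04 kPa; u = γ_w × 5.10 = 50.03 kPa.
Total σ_h = 38.04 + 50.03 = 88.07 kPa.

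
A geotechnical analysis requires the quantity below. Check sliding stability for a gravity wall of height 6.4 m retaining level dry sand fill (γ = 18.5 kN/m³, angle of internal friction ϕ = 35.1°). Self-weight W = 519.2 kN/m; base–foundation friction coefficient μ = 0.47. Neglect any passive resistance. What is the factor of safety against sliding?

2.39

K_a = tan²(45° − 35.1°/2) = 0.2698.
P_a = ½K_aγH² = 0.5×0.2698×18.5×6.4² = 102.2 kN/m, acting at H/3 = 2.133 m above the base.
FS_sliding = μW / P_a = 0.47×519.2 / 102.2 = 2.387.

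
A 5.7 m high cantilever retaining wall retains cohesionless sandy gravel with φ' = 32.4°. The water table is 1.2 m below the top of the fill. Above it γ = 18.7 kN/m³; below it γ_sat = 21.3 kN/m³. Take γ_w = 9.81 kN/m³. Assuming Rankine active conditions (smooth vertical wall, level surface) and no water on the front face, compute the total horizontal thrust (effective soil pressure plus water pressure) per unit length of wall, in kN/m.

169 kN/m

K_a = tan²(45° − φ/2) = 0.3022.
γ' = 21.3 − 9.81 = 11.49 kN/m³. Depth below WT = 4.5 m.
σ'_h at WT = K_a γ d_w = 6.782 kPa; at base = 6.782 + K_a γ' × 4.5 = 22.41 kPa.
P₁ (0–1.2 m) = ½×6.782×1.2 = 4.069. P₂ (1.2–5.7 m) = ½(6.782+22.41)×4.5 = 65.68.
P_w = ½ γ_w h₂² = 0.5×9.81×4.5² = 99.33. Total = 4.069+65.68+99.33 = 169.1 kN/m.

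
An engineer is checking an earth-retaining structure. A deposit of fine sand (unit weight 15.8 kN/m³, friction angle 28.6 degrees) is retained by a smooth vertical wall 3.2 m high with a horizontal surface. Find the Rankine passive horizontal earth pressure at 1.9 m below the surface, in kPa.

85.2 kPa

K_p = (1 + sin φ)/(1 − sin φ) = 2.837.
σ_h = K_p γ z = 2.837 × 15.8 × 1.9 = 85.15 kPa.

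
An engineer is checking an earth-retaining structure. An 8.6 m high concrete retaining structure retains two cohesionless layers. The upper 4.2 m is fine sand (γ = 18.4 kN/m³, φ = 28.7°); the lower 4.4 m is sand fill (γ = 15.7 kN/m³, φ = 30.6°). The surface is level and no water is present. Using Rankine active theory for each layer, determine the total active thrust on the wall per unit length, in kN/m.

K_a1 = tan²(45°−28.7°/2) = 0.3511; K_a2 = tan²(45°−30.6°/2) = 0.3253.
Layer 1: σ at base = K_a1 γ₁ h₁ = 27.14 kPa; P₁ = ½×27.14×4.2 = 56.99.
Layer 2: σ_v at top = γ₁h₁ = 77.28; σ_h top = K_a2×77.28 = 25.14; σ_h base = K_a2×(77.28+15.7×4.4) = 47.62.
P₂ = ½(25.14+47.62)×4.4 = 160.1. Total P_a = 56.99+160.1 = 217.1 kN/m.

217 kN/m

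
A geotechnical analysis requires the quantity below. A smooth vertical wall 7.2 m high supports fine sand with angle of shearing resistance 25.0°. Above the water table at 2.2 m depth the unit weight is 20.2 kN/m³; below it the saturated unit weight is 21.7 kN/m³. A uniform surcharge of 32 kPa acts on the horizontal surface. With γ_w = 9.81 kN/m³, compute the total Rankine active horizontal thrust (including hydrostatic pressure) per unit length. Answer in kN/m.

386 kN/m

K_a = tan²(45° − φ/2) = 0.4059.
γ' = 21.7 − 9.81 = 11.89 kN/m³. h₂ = H − d_w = 5.0 m.
σ'_h: at surface K_a·q = 12.99; at WT K_a(q+γd_w) = 31.02; at base K_a(q+γd_w+γ'h₂) = 55.15 kPa.
P₁ = ½(12.99+31.02)×2.2 = 48.41; P₂ = ½(31.02+55.15)×5.0 = 215.4; P_w = ½γ_w h₂² = 122.6.
Total = 48.41+215.4+122.6 = 386.5 kN/m.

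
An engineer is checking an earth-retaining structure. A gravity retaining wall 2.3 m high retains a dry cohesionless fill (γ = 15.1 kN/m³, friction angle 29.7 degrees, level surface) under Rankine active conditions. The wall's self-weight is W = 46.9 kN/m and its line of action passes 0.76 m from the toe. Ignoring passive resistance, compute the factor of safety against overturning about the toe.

K_a = tan²(45° − 29.7°/2) = 0.3374.
P_a = ½K_aγH² = 0.5×0.3374×15.1×2.3² = 13.47 kN/m, acting at H/3 = 0.7667 m above the base.
Overturning moment M_o = P_a × H/3 = 13.47 × 0.7667 = 10.33.
Resisting moment M_r = W × 0.76 = 46.9 × 0.76 = 35.64.
FS_overturning = M_r/M_o = 35.64/10.33 = 3.450.

3.45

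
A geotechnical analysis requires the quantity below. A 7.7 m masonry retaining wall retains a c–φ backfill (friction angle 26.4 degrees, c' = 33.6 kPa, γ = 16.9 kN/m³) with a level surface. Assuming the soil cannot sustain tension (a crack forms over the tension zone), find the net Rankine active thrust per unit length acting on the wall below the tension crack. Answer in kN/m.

K_a = 0.3844; √K_a = 0.6200.
Tension-crack depth z_c = 2c/(γ√K_a) = 2×33.6/(16.9×0.6200) = 6.413 m.
σ_a at base = K_a γ H − 2c√K_a = 0.3844×16.9×7.7 − 2×33.6×0.6200 = 8.360 kPa.
P_a = ½ × 8.360 × (H − z_c) = 0.5×8.360×1.287 = 5.379 kN/m.

5.38 kN/m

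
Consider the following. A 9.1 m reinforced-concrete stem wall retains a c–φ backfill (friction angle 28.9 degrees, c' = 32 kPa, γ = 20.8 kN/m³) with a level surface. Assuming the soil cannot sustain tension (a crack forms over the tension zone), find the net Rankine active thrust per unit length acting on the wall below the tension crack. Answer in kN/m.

K_a = 0.3484; √K_a = 0.5902.
Tension-crack depth z_c = 2c/(γ√K_a) = 2×32/(20.8×0.5902) = 5.213 m.
σ_a at base = K_a γ H − 2c√K_a = 0.3484×20.8×9.1 − 2×32×0.5902 = 28.16 kPa.
P_a = ½ × 28.16 × (H − z_c) = 0.5×28.16×3.887 = 54.73 kN/m.

54.7 kN/m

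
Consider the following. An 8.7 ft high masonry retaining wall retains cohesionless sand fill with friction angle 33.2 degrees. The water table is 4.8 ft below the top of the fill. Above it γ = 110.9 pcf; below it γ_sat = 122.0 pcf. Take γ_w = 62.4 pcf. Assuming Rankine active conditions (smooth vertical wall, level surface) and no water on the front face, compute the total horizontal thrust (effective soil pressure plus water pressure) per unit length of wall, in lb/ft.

K_a = tan²(45° − φ/2) = 0.2924.
γ' = 122.0 − 62.4 = 59.60 pcf. Depth below WT = 3.9 ft.
σ'_h at WT = K_a γ d_w = 155.6 psf; at base = 155.6 + K_a γ' × 3.9 = 223.6 psf.
P₁ (0–4.8 ft) = ½×155.6×4.8 = 373.5. P₂ (4.8–8.7 ft) = ½(155.6+223.6)×3.9 = 739.5.
P_w = ½ γ_w h₂² = 0.5×62.4×3.9² = 474.6. Total = 373.5+739.5+474.6 = 1588 lb/ft.

1590 lb/ft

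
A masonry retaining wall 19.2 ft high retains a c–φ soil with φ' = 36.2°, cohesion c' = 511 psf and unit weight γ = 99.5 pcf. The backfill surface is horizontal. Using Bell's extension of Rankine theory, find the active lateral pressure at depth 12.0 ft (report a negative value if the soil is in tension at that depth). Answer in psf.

-211 psf

K_a = (1 − sin φ)/(1 + sin φ) = 0.2574.
σ_a = K_a γ z − 2c√K_a = 0.2574×99.5×12.0 − 2×511×0.5073 = -211.2 psf.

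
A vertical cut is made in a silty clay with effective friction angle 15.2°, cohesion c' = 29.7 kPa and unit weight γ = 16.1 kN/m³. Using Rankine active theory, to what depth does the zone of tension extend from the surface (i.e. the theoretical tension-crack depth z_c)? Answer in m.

4.83 m

K_a = tan²(45° − 15.2°/2) = 0.5845; √K_a = 0.7646.
The active pressure is zero where K_a γ z = 2c√K_a, so z_c = 2c/(γ√K_a) = 2×29.7/(16.1×0.7646) = 4.826 m.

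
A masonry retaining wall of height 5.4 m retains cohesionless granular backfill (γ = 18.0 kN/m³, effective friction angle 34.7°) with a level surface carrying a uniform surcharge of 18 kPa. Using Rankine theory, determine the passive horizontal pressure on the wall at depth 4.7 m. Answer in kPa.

374 kPa

K_p = (1 + sin φ)/(1 − sin φ) = 3.643.
σ_v = γz + q = 18.0 × 4.7 + 18 = 102.6 kPa.
σ_h = K_p σ_v = 3.643 × 102.6 = 373.8 kPa.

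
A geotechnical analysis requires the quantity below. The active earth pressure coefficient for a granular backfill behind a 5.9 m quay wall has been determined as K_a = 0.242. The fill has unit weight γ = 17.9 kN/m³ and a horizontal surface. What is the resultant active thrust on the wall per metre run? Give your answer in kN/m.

75.4 kN/m

P = ½ K_a γ H² = 0.5 × 0.242 × 17.9 × 5.9² = 75.39 kN/m.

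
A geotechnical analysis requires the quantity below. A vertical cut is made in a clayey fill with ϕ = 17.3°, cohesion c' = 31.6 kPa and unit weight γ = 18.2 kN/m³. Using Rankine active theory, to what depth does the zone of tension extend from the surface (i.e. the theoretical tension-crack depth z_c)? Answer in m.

K_a = tan²(45° − 17.3°/2) = 0.5416; √K_a = 0.7359.
The active pressure is zero where K_a γ z = 2c√K_a, so z_c = 2c/(γ√K_a) = 2×31.6/(18.2×0.7359) = 4.719 m.

4.72 m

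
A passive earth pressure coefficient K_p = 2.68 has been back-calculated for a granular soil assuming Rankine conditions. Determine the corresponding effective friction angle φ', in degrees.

K_p = (1+sin φ)/(1−sin φ) ⇒ sin φ = (K_p − 1)/(K_p + 1) = 0.4565.
φ = arcsin(0.4565) = 27.16°.

27.2°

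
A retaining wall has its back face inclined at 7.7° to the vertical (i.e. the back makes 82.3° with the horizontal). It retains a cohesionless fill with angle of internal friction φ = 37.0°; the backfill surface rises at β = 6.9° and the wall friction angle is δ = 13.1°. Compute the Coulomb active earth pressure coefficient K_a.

K_a = sin²(α+φ) / [sin²α · sin(α−δ) · (1 + √{sin(φ+δ)sin(φ−β) / (sin(α−δ)sin(α+β))})²].
With α = 82.3°, φ = 37.0°, δ = 13.1°, β = 6.9°: K_a = 0.3074.

0.307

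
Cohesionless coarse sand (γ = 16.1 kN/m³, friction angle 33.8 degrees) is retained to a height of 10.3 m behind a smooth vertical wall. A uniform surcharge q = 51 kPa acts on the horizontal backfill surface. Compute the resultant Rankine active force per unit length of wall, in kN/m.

393 kN/m

K_a = tan²(45° − φ/2) = 0.2851.
Soil triangle: ½ K_a γ H² = 0.5×0.2851×16.1×10.3² = 243.5 kN/m.
Surcharge rectangle: K_a q H = 0.2851×51×10.3 = 149.8 kN/m.
Total = 243.5 + 149.8 = 393.2 kN/m.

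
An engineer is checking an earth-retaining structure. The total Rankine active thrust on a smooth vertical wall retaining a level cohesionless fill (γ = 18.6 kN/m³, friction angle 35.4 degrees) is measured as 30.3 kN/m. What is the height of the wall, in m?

3.50 m

K_a = 0.2664. P_a = ½ K_a γ H² ⇒ H = √(2P_a/(K_a γ)).
H = √(2×30.3/(0.2664×18.6)) = 3.497 m.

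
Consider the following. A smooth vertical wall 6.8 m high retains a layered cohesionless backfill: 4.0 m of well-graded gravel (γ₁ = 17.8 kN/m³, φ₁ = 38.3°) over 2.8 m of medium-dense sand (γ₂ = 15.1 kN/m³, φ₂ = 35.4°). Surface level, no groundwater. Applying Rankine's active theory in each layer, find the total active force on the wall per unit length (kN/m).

K_a1 = tan²(45°−38.3°/2) = 0.2347; K_a2 = tan²(45°−35.4°/2) = 0.2664.
Layer 1: σ at base = K_a1 γ₁ h₁ = 16.71 kPa; P₁ = ½×16.71×4.0 = 33.43.
Layer 2: σ_v at top = γ₁h₁ = 71.20; σ_h top = K_a2×71.20 = 18.97; σ_h base = K_a2×(71.20+15.1×2.8) = 30.23.
P₂ = ½(18.97+30.23)×2.8 = 68.88. Total P_a = 33.43+68.88 = 102.3 kN/m.

102 kN/m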